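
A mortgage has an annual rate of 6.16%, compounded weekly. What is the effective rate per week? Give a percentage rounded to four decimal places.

With a nominal annual rate compounded weekly, the periodic rate is the nominal rate divided by 52.
i = 0.0616 / 52 = 0.0011846 = 0.1185%.

0.1185%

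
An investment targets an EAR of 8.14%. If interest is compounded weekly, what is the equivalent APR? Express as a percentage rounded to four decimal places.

(1 + r/52)^52 − 1 = 0.0814, so 1 + r/52 = 1.0814^(1/52).
r/52 = 0.001506, so r = 0.078315 = 7.8315%.

7.8315%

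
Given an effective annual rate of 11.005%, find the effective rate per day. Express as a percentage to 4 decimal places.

0.0286%

The per-day rate i satisfies (1 + i)^365 = 1 + 0.11005.
i = 1.11005^(1/365) − 1 = 0.0002861 = 0.0286%.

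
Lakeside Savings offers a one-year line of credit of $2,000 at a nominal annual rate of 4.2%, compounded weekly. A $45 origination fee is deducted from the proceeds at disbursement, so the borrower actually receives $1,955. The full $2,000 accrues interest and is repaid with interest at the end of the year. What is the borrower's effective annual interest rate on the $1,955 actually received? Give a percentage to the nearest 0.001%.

Amount owed after one year: 2,000 × (1 + 0.042/52)^52 = 2,000 × 1.042877 = $2,085.75.
Effective rate on net proceeds: 2,085.75 / 1,955 − 1 = 0.066882 = 6.688%.

6.688%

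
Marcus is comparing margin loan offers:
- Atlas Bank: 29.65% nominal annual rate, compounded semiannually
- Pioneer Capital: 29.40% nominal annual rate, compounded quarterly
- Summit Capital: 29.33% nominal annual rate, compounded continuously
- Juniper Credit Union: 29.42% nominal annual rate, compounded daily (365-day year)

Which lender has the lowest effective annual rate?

Atlas Bank: (1 + 0.2965/2)^2 − 1 = 31.848%
Pioneer Capital: (1 + 0.2940/4)^4 − 1 = 32.803%
Summit Capital: e^0.2933 − 1 = 34.084%
Juniper Credit Union: (1 + 0.2942/365)^365 − 1 = 34.189%
The lowest effective annual rate is Atlas Bank at 31.848%.

Atlas Bank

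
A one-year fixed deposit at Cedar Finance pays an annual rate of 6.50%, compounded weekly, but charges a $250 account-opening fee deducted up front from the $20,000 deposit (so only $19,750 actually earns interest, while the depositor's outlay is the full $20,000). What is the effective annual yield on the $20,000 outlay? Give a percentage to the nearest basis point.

Value after one year: 19,750 × (1 + 0.0650/52)^52 = 19,750 × 1.067116 = $21,075.54.
Effective yield on the $20,000 outlay: 21,075.54 / 20,000 − 1 = 0.053777 = 5.38%.

5.38%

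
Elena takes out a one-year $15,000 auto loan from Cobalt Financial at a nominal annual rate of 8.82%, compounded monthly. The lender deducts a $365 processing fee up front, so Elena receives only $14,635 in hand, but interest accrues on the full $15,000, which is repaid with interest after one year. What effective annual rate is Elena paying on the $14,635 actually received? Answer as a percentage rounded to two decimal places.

Amount owed after one year: 15,000 × (1 + 0.0882/12)^12 = 15,000 × 1.091854 = $16,377.81.
Effective rate on net proceeds: 16,377.81 / 14,635 − 1 = 0.119085 = 11.91%.

11.91%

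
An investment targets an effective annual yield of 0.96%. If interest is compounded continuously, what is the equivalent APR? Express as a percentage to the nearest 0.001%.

0.955%

Continuous: nominal r satisfies e^r − 1 = 0.0096.
r = ln(1 + 0.0096) = ln(1.0096) = 0.009554 = 0.955%.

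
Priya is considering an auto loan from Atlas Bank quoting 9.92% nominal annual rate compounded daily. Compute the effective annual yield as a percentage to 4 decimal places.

EAR = (1 + 0.0992/365)^365 − 1.
= (1 + 0.000272)^365 − 1 = 1.104272 − 1 = 10.4272%.

10.4272%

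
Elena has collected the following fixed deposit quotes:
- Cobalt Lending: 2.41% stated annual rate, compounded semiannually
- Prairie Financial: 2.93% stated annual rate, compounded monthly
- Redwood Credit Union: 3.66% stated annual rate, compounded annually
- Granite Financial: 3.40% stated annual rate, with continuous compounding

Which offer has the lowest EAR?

Cobalt Lending: (1 + 0.0241/2)^2 − 1 = 2.425%
Prairie Financial: (1 + 0.0293/12)^12 − 1 = 2.970%
Redwood Credit Union: compounded annually, EAR = 3.660%
Granite Financial: e^0.0340 − 1 = 3.458%
The lowest effective annual rate is Cobalt Lending at 2.425%.

Cobalt Lending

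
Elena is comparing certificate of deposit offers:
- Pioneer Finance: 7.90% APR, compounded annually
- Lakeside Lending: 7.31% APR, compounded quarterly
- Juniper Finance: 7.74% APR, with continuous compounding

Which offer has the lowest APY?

Lakeside Lending

Pioneer Finance: compounded annually, EAR = 7.900%
Lakeside Lending: (1 + 0.0731/4)^4 − 1 = 7.513%
Juniper Finance: e^0.0774 − 1 = 8.047%
The lowest effective annual rate is Lakeside Lending at 7.513%.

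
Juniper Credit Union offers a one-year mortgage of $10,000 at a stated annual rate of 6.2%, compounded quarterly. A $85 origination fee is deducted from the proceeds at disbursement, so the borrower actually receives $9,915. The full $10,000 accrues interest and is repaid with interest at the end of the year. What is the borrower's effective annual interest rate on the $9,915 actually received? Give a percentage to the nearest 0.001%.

7.257%

Amount owed after one year: 10,000 × (1 + 0.062/4)^4 = 10,000 × 1.063456 = $10,634.56.
Effective rate on net proceeds: 10,634.56 / 9,915 − 1 = 0.072573 = 7.257%.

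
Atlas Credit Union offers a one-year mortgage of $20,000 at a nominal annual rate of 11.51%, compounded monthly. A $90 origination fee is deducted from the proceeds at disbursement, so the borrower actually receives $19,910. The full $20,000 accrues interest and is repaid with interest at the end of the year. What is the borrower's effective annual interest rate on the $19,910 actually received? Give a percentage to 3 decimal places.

Amount owed after one year: 20,000 × (1 + 0.1151/12)^12 = 20,000 × 1.121370 = $22,427.41.
Effective rate on net proceeds: 22,427.41 / 19,910 − 1 = 0.126439 = 12.644%.

12.644%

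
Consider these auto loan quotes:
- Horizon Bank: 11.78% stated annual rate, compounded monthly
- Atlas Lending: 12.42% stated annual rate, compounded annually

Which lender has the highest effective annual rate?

Horizon Bank

Horizon Bank: (1 + 0.1178/12)^12 − 1 = 12.437%
Atlas Lending: compounded annually, EAR = 12.420%
The highest effective annual rate is Horizon Bank at 12.437%.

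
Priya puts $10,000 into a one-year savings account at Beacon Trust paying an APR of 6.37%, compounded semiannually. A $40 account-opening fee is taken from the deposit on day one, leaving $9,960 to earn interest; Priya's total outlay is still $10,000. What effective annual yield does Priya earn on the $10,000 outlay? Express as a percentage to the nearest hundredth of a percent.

6.05%

Value after one year: 9,960 × (1 + 0.0637/2)^2 = 9,960 × 1.064714 = $10,604.56.
Effective yield on the $10,000 outlay: 10,604.56 / 10,000 − 1 = 0.060456 = 6.05%.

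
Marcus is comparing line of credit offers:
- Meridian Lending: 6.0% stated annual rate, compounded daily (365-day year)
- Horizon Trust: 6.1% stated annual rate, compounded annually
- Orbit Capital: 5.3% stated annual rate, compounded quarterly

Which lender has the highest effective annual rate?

Meridian Lending: (1 + 0.060/365)^365 − 1 = 6.183%
Horizon Trust: compounded annually, EAR = 6.100%
Orbit Capital: (1 + 0.053/4)^4 − 1 = 5.406%
The highest effective annual rate is Meridian Lending at 6.183%.

Meridian Lending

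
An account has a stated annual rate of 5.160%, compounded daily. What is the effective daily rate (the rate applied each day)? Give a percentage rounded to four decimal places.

With a nominal annual rate compounded daily, the periodic rate is the nominal rate divided by 365.
i = 0.05160 / 365 = 0.0001414 = 0.0141%.

0.0141%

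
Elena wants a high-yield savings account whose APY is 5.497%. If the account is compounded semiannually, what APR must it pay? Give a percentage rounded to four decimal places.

(1 + r/2)^2 − 1 = 0.05497, so 1 + r/2 = 1.05497^(1/2).
r/2 = 0.027117, so r = 0.054235 = 5.4235%.

5.4235%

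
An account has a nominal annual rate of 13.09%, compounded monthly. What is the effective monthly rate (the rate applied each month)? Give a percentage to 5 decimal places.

With a nominal annual rate compounded monthly, the periodic rate is the nominal rate divided by 12.
i = 0.1309 / 12 = 0.0109083 = 1.09083%.

1.09083%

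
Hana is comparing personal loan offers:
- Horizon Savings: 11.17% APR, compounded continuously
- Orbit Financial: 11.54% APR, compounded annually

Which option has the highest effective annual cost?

Horizon Savings

Horizon Savings: e^0.1117 − 1 = 11.818%
Orbit Financial: compounded annually, EAR = 11.540%
The highest effective annual rate is Horizon Savings at 11.818%.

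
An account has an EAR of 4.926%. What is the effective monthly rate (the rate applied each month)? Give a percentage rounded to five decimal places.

0.40151%

The per-month rate i satisfies (1 + i)^12 = 1 + 0.04926.
i = 1.04926^(1/12) − 1 = 0.0040151 = 0.40151%.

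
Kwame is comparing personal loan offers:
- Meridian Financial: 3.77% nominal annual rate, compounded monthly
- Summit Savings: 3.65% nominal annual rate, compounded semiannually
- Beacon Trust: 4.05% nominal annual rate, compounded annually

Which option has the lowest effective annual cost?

Meridian Financial: (1 + 0.0377/12)^12 − 1 = 3.836%
Summit Savings: (1 + 0.0365/2)^2 − 1 = 3.683%
Beacon Trust: compounded annually, EAR = 4.050%
The lowest effective annual rate is Summit Savings at 3.683%.

Summit Savings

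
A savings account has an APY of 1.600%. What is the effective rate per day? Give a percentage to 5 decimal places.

The per-day rate i satisfies (1 + i)^365 = 1 + 0.01600.
i = 1.01600^(1/365) − 1 = 0.0000435 = 0.00435%.

0.00435%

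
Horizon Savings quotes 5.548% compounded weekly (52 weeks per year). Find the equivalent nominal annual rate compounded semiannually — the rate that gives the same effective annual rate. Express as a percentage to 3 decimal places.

EAR = (1 + 0.05548/52)^52 − 1 = 0.057017.
Solve (1 + r/2)^2 = 1.057017: r/2 = 1.057017^(1/2) − 1 = 0.028113, so r = 0.056226 = 5.623%.

5.623%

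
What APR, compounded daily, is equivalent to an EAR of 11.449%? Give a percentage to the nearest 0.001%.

10.841%

(1 + r/365)^365 − 1 = 0.11449, so 1 + r/365 = 1.11449^(1/365).
r/365 = 0.000297, so r = 0.108413 = 10.841%.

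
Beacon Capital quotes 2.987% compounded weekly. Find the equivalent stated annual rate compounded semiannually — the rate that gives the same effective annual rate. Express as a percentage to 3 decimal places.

3.009%

EAR = (1 + 0.02987/52)^52 − 1 = 0.030312.
Solve (1 + r/2)^2 = 1.030312: r/2 = 1.030312^(1/2) − 1 = 0.015043, so r = 0.030085 = 3.009%.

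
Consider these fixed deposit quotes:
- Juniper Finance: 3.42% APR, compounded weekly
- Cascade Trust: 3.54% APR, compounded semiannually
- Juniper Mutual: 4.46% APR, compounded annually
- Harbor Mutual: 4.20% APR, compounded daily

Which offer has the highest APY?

Juniper Mutual

Juniper Finance: (1 + 0.0342/52)^52 − 1 = 3.478%
Cascade Trust: (1 + 0.0354/2)^2 − 1 = 3.571%
Juniper Mutual: compounded annually, EAR = 4.460%
Harbor Mutual: (1 + 0.0420/365)^365 − 1 = 4.289%
The highest effective annual rate is Juniper Mutual at 4.460%.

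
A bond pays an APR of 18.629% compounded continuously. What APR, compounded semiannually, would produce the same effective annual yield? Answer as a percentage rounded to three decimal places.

EAR under continuous compounding: e^0.18629 − 1 = 0.204772.
Solve (1 + r/2)^2 = 1.204772: r/2 = 1.204772^(1/2) − 1 = 0.097621, so r = 0.195242 = 19.524%.

19.524%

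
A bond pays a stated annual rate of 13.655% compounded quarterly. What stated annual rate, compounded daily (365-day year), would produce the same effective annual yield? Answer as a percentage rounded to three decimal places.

EAR = (1 + 0.13655/4)^4 − 1 = 0.143703.
Solve (1 + r/365)^365 = 1.143703: r/365 = 1.143703^(1/365) − 1 = 0.000368, so r = 0.134296 = 13.430%.

13.430%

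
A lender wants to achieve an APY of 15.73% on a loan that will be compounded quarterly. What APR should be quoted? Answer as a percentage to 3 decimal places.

14.879%

(1 + r/4)^4 − 1 = 0.1573, so 1 + r/4 = 1.1573^(1/4).
r/4 = 0.037198, so r = 0.148790 = 14.879%.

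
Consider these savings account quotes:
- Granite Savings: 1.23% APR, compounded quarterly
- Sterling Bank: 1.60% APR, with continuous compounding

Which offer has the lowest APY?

Granite Savings: (1 + 0.0123/4)^4 − 1 = 1.236%
Sterling Bank: e^0.0160 − 1 = 1.613%
The lowest effective annual rate is Granite Savings at 1.236%.

Granite Savings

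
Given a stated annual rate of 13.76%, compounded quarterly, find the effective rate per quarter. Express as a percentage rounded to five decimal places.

3.44000%

With a nominal annual rate compounded quarterly, the periodic rate is the nominal rate divided by 4.
i = 0.1376 / 4 = 0.0344000 = 3.44000%.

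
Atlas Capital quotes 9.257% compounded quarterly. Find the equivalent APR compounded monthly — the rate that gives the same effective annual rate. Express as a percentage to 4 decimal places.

EAR = (1 + 0.09257/4)^4 − 1 = 0.095833.
Solve (1 + r/12)^12 = 1.095833: r/12 = 1.095833^(1/12) − 1 = 0.007655, so r = 0.091865 = 9.1865%.

9.1865%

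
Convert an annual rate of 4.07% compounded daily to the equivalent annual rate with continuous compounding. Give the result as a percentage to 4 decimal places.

EAR = (1 + 0.0407/365)^365 − 1 = 0.041537.
Equivalent continuous rate: r = ln(1 + 0.041537) = 0.040698 = 4.0698%.

4.0698%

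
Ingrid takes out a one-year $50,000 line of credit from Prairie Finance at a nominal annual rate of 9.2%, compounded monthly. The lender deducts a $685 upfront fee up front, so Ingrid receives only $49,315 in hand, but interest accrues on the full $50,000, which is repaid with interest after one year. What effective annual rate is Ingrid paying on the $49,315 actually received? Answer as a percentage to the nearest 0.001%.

11.120%

Amount owed after one year: 50,000 × (1 + 0.092/12)^12 = 50,000 × 1.095980 = $54,799.01.
Effective rate on net proceeds: 54,799.01 / 49,315 − 1 = 0.111204 = 11.120%.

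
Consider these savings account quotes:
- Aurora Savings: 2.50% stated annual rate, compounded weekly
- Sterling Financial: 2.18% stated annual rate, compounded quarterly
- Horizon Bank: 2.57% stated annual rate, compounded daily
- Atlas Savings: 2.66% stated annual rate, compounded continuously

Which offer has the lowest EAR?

Sterling Financial

Aurora Savings: (1 + 0.0250/52)^52 − 1 = 2.531%
Sterling Financial: (1 + 0.0218/4)^4 − 1 = 2.198%
Horizon Bank: (1 + 0.0257/365)^365 − 1 = 2.603%
Atlas Savings: e^0.0266 − 1 = 2.696%
The lowest effective annual rate is Sterling Financial at 2.198%.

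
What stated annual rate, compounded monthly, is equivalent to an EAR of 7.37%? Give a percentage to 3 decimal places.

7.132%

(1 + r/12)^12 − 1 = 0.0737, so 1 + r/12 = 1.0737^(1/12).
r/12 = 0.005943, so r = 0.071322 = 7.132%.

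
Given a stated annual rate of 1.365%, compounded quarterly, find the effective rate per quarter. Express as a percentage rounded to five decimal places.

With a nominal annual rate compounded quarterly, the periodic rate is the nominal rate divided by 4.
i = 0.01365 / 4 = 0.0034125 = 0.34125%.

0.34125%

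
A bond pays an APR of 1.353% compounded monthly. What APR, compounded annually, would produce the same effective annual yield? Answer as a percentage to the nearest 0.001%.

1.361%

EAR = (1 + 0.01353/12)^12 − 1 = 0.013614.
Compounded annually, the equivalent nominal rate is the EAR itself: 1.361%.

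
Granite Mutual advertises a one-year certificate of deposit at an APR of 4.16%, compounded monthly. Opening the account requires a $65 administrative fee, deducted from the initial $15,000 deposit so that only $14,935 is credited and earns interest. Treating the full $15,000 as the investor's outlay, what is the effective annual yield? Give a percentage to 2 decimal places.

3.79%

Value after one year: 14,935 × (1 + 0.0416/12)^12 = 14,935 × 1.042402 = $15,568.28.
Effective yield on the $15,000 outlay: 15,568.28 / 15,000 − 1 = 0.037885 = 3.79%.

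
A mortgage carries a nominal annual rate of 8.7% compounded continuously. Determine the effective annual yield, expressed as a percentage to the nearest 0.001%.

9.090%

With continuous compounding, EAR = e^0.087 − 1.
e^0.087 = 1.090897, so EAR = 0.090897 = 9.090%.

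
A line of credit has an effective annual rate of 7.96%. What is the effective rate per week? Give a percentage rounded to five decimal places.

0.14740%

The per-week rate i satisfies (1 + i)^52 = 1 + 0.0796.
i = 1.0796^(1/52) − 1 = 0.0014740 = 0.14740%.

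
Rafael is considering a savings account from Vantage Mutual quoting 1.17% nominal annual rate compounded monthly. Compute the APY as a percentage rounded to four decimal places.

EAR = (1 + 0.0117/12)^12 − 1.
= 1.011763 − 1 = 1.1763%.

1.1763%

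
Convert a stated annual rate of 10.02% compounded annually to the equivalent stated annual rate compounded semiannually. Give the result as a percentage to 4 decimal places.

9.7808%

Compounded annually, EAR = nominal = 0.100200.
Solve (1 + r/2)^2 = 1.100200: r/2 = 1.100200^(1/2) − 1 = 0.048904, so r = 0.097808 = 9.7808%.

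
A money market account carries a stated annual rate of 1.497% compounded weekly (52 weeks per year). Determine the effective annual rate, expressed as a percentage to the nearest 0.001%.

1.508%

EAR = (1 + 0.01497/52)^52 − 1.
= 1.015080 − 1 = 1.508%.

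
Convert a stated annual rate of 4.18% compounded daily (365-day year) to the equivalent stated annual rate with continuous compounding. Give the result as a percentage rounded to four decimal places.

EAR = (1 + 0.0418/365)^365 − 1 = 0.042683.
Equivalent continuous rate: r = ln(1 + 0.042683) = 0.041798 = 4.1798%.

4.1798%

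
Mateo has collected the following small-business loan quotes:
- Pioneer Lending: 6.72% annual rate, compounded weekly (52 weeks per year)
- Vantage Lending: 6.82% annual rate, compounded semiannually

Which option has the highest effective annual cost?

Pioneer Lending: (1 + 0.0672/52)^52 − 1 = 6.946%
Vantage Lending: (1 + 0.0682/2)^2 − 1 = 6.936%
The highest effective annual rate is Pioneer Lending at 6.946%.

Pioneer Lending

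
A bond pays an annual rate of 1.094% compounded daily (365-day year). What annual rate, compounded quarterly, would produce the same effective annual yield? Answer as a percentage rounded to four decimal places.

EAR = (1 + 0.01094/365)^365 − 1 = 0.011000.
Solve (1 + r/4)^4 = 1.011000: r/4 = 1.011000^(1/4) − 1 = 0.002739, so r = 0.010955 = 1.0955%.

1.0955%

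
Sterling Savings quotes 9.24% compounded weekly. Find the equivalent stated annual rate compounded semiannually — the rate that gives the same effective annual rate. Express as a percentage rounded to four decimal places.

EAR = (1 + 0.0924/52)^52 − 1 = 0.096714.
Solve (1 + r/2)^2 = 1.096714: r/2 = 1.096714^(1/2) − 1 = 0.047241, so r = 0.094482 = 9.4482%.

9.4482%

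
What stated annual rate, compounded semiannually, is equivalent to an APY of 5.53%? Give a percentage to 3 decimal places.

(1 + r/2)^2 − 1 = 0.0553, so 1 + r/2 = 1.0553^(1/2).
r/2 = 0.027278, so r = 0.054556 = 5.456%.

5.456%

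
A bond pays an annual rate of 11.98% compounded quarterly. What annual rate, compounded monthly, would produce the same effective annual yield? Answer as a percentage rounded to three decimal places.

EAR = (1 + 0.1198/4)^4 − 1 = 0.125290.
Solve (1 + r/12)^12 = 1.125290: r/12 = 1.125290^(1/12) − 1 = 0.009885, so r = 0.118624 = 11.862%.

11.862%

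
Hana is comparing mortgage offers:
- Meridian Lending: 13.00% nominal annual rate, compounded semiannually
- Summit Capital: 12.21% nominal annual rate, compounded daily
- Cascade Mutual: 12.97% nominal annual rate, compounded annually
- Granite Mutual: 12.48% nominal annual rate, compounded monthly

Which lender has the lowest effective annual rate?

Cascade Mutual

Meridian Lending: (1 + 0.1300/2)^2 − 1 = 13.422%
Summit Capital: (1 + 0.1221/365)^365 − 1 = 12.984%
Cascade Mutual: compounded annually, EAR = 12.970%
Granite Mutual: (1 + 0.1248/12)^12 − 1 = 13.219%
The lowest effective annual rate is Cascade Mutual at 12.970%.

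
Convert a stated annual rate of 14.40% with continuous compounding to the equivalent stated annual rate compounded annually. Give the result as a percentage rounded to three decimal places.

EAR under continuous compounding: e^0.1440 − 1 = 0.154884.
Compounded annually, the equivalent nominal rate is the EAR itself: 15.488%.

15.488%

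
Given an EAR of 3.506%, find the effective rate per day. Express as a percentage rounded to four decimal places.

The per-day rate i satisfies (1 + i)^365 = 1 + 0.03506.
i = 1.03506^(1/365) − 1 = 0.0000944 = 0.0094%.

0.0094%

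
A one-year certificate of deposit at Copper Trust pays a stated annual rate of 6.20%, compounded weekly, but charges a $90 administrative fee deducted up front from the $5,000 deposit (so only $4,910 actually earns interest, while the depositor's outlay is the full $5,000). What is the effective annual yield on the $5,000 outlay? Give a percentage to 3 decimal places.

4.477%

Value after one year: 4,910 × (1 + 0.0620/52)^52 = 4,910 × 1.063923 = $5,223.86.
Effective yield on the $5,000 outlay: 5,223.86 / 5,000 − 1 = 0.044772 = 4.477%.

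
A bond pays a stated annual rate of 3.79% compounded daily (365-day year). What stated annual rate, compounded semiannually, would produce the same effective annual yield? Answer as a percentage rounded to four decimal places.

EAR = (1 + 0.0379/365)^365 − 1 = 0.038625.
Solve (1 + r/2)^2 = 1.038625: r/2 = 1.038625^(1/2) − 1 = 0.019130, so r = 0.038259 = 3.8259%.

3.8259%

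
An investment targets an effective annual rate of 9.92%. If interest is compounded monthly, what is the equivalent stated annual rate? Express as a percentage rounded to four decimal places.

9.4956%

(1 + r/12)^12 − 1 = 0.0992, so 1 + r/12 = 1.0992^(1/12).
r/12 = 0.007913, so r = 0.094956 = 9.4956%.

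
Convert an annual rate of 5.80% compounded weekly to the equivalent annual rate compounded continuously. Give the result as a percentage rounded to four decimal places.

EAR = (1 + 0.0580/52)^52 − 1 = 0.059681.
Equivalent continuous rate: r = ln(1 + 0.059681) = 0.057968 = 5.7968%.

5.7968%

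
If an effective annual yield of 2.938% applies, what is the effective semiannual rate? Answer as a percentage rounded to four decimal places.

1.4584%

The per-half-year rate i satisfies (1 + i)^2 = 1 + 0.02938.
i = 1.02938^(1/2) − 1 = 0.0145837 = 1.4584%.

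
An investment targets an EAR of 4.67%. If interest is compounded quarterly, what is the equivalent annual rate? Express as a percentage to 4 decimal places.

(1 + r/4)^4 − 1 = 0.0467, so 1 + r/4 = 1.0467^(1/4).
r/4 = 0.011476, so r = 0.045904 = 4.5904%.

4.5904%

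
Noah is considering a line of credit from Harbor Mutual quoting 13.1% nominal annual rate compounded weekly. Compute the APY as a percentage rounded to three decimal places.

13.978%

EAR = (1 + 0.131/52)^52 − 1.
= 1.139780 − 1 = 13.978%.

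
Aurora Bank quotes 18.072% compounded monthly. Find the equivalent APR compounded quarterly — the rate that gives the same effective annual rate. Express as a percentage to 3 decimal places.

EAR = (1 + 0.18072/12)^12 − 1 = 0.196467.
Solve (1 + r/4)^4 = 1.196467: r/4 = 1.196467^(1/4) − 1 = 0.045864, so r = 0.183455 = 18.346%.

18.346%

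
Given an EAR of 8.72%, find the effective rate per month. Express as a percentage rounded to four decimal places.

The per-month rate i satisfies (1 + i)^12 = 1 + 0.0872.
i = 1.0872^(1/12) − 1 = 0.0069915 = 0.6991%.

0.6991%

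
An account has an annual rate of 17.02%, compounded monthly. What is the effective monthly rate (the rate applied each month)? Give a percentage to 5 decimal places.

With a nominal annual rate compounded monthly, the periodic rate is the nominal rate divided by 12.
i = 0.1702 / 12 = 0.0141833 = 1.41833%.

1.41833%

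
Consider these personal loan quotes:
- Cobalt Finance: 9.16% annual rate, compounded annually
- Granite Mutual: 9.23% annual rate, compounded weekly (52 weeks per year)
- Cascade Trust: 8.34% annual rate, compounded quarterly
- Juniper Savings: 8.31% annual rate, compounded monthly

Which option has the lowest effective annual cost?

Cascade Trust

Cobalt Finance: compounded annually, EAR = 9.160%
Granite Mutual: (1 + 0.0923/52)^52 − 1 = 9.660%
Cascade Trust: (1 + 0.0834/4)^4 − 1 = 8.604%
Juniper Savings: (1 + 0.0831/12)^12 − 1 = 8.634%
The lowest effective annual rate is Cascade Trust at 8.604%.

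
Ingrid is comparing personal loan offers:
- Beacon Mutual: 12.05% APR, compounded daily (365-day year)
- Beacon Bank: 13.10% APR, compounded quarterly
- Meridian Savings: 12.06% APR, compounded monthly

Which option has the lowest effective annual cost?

Meridian Savings

Beacon Mutual: (1 + 0.1205/365)^365 − 1 = 12.804%
Beacon Bank: (1 + 0.1310/4)^4 − 1 = 13.758%
Meridian Savings: (1 + 0.1206/12)^12 − 1 = 12.749%
The lowest effective annual rate is Meridian Savings at 12.749%.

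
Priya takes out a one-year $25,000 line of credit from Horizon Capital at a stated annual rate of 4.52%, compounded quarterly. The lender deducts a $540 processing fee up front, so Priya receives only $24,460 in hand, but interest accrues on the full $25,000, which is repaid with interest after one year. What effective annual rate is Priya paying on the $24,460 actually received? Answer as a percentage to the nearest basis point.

6.91%

Amount owed after one year: 25,000 × (1 + 0.0452/4)^4 = 25,000 × 1.045972 = $26,149.30.
Effective rate on net proceeds: 26,149.30 / 24,460 − 1 = 0.069064 = 6.91%.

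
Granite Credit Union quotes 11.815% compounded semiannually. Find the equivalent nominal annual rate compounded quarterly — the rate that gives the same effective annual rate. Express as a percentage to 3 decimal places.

EAR = (1 + 0.11815/2)^2 − 1 = 0.121640.
Solve (1 + r/4)^4 = 1.121640: r/4 = 1.121640^(1/4) − 1 = 0.029114, so r = 0.116455 = 11.645%.

11.645%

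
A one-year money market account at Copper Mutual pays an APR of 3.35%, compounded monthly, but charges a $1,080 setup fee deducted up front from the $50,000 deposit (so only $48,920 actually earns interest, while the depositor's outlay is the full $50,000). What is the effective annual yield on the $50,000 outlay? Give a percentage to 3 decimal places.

Value after one year: 48,920 × (1 + 0.0335/12)^12 = 48,920 × 1.034019 = $50,584.22.
Effective yield on the $50,000 outlay: 50,584.22 / 50,000 − 1 = 0.011684 = 1.168%.

1.168%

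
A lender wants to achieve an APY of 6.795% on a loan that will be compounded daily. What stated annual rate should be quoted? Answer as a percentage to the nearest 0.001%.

6.575%

(1 + r/365)^365 − 1 = 0.06795, so 1 + r/365 = 1.06795^(1/365).
r/365 = 0.000180, so r = 0.065747 = 6.575%.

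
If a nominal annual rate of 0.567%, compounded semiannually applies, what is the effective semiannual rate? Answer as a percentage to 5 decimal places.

With a nominal annual rate compounded semiannually, the periodic rate is the nominal rate divided by 2.
i = 0.00567 / 2 = 0.0028350 = 0.28350%.

0.28350%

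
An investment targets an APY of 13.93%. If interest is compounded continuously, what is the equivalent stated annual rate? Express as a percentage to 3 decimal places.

Continuous: nominal r satisfies e^r − 1 = 0.1393.
r = ln(1 + 0.1393) = ln(1.1393) = 0.130414 = 13.041%.

13.041%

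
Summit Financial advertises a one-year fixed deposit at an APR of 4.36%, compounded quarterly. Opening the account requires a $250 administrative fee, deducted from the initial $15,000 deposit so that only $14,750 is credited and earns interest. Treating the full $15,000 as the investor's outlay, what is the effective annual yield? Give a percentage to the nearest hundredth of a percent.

2.69%

Value after one year: 14,750 × (1 + 0.0436/4)^4 = 14,750 × 1.044318 = $15,403.69.
Effective yield on the $15,000 outlay: 15,403.69 / 15,000 − 1 = 0.026913 = 2.69%.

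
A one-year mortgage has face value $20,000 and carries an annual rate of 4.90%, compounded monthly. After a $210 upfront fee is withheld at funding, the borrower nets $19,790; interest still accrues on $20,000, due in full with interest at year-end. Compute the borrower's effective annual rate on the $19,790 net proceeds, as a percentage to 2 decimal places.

Amount owed after one year: 20,000 × (1 + 0.0490/12)^12 = 20,000 × 1.050116 = $21,002.31.
Effective rate on net proceeds: 21,002.31 / 19,790 − 1 = 0.061259 = 6.13%.

6.13%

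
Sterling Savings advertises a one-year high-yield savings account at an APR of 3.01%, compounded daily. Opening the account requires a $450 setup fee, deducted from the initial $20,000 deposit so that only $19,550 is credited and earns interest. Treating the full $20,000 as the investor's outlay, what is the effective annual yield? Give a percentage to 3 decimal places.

0.737%

Value after one year: 19,550 × (1 + 0.0301/365)^365 = 19,550 × 1.030556 = $20,147.38.
Effective yield on the $20,000 outlay: 20,147.38 / 20,000 − 1 = 0.007369 = 0.737%.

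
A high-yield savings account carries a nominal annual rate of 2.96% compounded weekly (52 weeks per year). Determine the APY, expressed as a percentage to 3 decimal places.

3.003%

EAR = (1 + 0.0296/52)^52 − 1.
= 1.030034 − 1 = 3.003%.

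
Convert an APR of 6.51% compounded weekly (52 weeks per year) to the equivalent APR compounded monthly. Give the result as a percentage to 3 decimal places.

6.524%

EAR = (1 + 0.0651/52)^52 − 1 = 0.067222.
Solve (1 + r/12)^12 = 1.067222: r/12 = 1.067222^(1/12) − 1 = 0.005436, so r = 0.065236 = 6.524%.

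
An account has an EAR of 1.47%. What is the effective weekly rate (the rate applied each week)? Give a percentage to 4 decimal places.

The per-week rate i satisfies (1 + i)^52 = 1 + 0.0147.
i = 1.0147^(1/52) − 1 = 0.0002807 = 0.0281%.

0.0281%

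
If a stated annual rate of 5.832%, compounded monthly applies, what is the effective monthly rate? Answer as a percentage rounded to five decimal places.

0.48600%

With a nominal annual rate compounded monthly, the periodic rate is the nominal rate divided by 12.
i = 0.05832 / 12 = 0.0048600 = 0.48600%.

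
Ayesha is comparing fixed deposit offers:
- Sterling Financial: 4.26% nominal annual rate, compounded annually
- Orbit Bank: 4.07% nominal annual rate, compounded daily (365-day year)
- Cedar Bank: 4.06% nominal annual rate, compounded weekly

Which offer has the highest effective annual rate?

Sterling Financial: compounded annually, EAR = 4.260%
Orbit Bank: (1 + 0.0407/365)^365 − 1 = 4.154%
Cedar Bank: (1 + 0.0406/52)^52 − 1 = 4.142%
The highest effective annual rate is Sterling Financial at 4.260%.

Sterling Financial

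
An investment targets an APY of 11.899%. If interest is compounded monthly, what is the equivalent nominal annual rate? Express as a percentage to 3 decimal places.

(1 + r/12)^12 − 1 = 0.11899, so 1 + r/12 = 1.11899^(1/12).
r/12 = 0.009413, so r = 0.112955 = 11.295%.

11.295%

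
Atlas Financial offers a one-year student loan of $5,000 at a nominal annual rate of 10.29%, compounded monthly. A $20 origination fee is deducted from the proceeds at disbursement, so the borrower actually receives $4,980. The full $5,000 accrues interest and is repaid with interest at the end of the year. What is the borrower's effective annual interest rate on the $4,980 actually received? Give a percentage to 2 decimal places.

11.23%

Amount owed after one year: 5,000 × (1 + 0.1029/12)^12 = 5,000 × 1.107894 = $5,539.47.
Effective rate on net proceeds: 5,539.47 / 4,980 − 1 = 0.112344 = 11.23%.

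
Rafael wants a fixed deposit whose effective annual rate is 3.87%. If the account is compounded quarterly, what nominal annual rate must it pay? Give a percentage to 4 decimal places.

3.8151%

(1 + r/4)^4 − 1 = 0.0387, so 1 + r/4 = 1.0387^(1/4).
r/4 = 0.009538, so r = 0.038151 = 3.8151%.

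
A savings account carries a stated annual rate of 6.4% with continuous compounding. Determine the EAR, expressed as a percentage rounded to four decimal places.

6.6092%

With continuous compounding, EAR = e^0.064 − 1.
e^0.064 = 1.066092, so EAR = 0.066092 = 6.6092%.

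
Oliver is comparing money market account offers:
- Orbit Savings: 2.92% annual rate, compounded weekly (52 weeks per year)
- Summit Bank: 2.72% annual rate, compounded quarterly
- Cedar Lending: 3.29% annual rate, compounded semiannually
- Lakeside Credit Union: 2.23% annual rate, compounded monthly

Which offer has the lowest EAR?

Orbit Savings: (1 + 0.0292/52)^52 − 1 = 2.962%
Summit Bank: (1 + 0.0272/4)^4 − 1 = 2.748%
Cedar Lending: (1 + 0.0329/2)^2 − 1 = 3.317%
Lakeside Credit Union: (1 + 0.0223/12)^12 − 1 = 2.253%
The lowest effective annual rate is Lakeside Credit Union at 2.253%.

Lakeside Credit Union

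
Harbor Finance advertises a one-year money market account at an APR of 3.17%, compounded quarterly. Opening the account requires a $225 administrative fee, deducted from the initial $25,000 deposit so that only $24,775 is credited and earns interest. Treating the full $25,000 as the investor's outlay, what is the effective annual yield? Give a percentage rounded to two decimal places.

Value after one year: 24,775 × (1 + 0.0317/4)^4 = 24,775 × 1.032079 = $25,569.75.
Effective yield on the $25,000 outlay: 25,569.75 / 25,000 − 1 = 0.022790 = 2.28%.

2.28%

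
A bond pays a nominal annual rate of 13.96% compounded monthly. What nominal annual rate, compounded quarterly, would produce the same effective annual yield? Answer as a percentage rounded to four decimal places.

14.1230%

EAR = (1 + 0.1396/12)^12 − 1 = 0.148888.
Solve (1 + r/4)^4 = 1.148888: r/4 = 1.148888^(1/4) − 1 = 0.035308, so r = 0.141230 = 14.1230%.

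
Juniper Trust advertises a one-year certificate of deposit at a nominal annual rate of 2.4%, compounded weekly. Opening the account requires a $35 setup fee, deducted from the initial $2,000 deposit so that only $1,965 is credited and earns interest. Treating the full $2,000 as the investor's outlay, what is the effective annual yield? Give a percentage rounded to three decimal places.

Value after one year: 1,965 × (1 + 0.024/52)^52 = 1,965 × 1.024285 = $2,012.72.
Effective yield on the $2,000 outlay: 2,012.72 / 2,000 − 1 = 0.006360 = 0.636%.

0.636%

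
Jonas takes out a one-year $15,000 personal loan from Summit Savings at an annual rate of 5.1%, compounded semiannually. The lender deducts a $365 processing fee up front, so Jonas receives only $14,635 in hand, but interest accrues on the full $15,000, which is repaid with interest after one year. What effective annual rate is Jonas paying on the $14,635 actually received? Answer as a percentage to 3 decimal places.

Amount owed after one year: 15,000 × (1 + 0.051/2)^2 = 15,000 × 1.051650 = $15,774.75.
Effective rate on net proceeds: 15,774.75 / 14,635 − 1 = 0.077879 = 7.788%.

7.788%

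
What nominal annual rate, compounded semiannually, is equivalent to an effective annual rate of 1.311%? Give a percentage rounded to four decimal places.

1.3067%

(1 + r/2)^2 − 1 = 0.01311, so 1 + r/2 = 1.01311^(1/2).
r/2 = 0.006534, so r = 0.013067 = 1.3067%.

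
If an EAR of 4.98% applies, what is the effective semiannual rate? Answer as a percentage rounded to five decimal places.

The per-half-year rate i satisfies (1 + i)^2 = 1 + 0.0498.
i = 1.0498^(1/2) − 1 = 0.0245975 = 2.45975%.

2.45975%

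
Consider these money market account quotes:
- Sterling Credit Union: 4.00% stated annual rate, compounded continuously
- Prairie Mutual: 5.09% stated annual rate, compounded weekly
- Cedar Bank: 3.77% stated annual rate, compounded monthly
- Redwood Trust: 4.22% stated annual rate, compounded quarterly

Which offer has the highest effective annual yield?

Sterling Credit Union: e^0.0400 − 1 = 4.081%
Prairie Mutual: (1 + 0.0509/52)^52 − 1 = 5.219%
Cedar Bank: (1 + 0.0377/12)^12 − 1 = 3.836%
Redwood Trust: (1 + 0.0422/4)^4 − 1 = 4.287%
The highest effective annual rate is Prairie Mutual at 5.219%.

Prairie Mutual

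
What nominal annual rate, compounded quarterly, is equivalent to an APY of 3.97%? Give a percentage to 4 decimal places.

(1 + r/4)^4 − 1 = 0.0397, so 1 + r/4 = 1.0397^(1/4).
r/4 = 0.009781, so r = 0.039122 = 3.9122%.

3.9122%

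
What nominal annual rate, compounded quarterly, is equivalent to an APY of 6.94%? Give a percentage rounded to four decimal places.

6.7664%

(1 + r/4)^4 − 1 = 0.0694, so 1 + r/4 = 1.0694^(1/4).
r/4 = 0.016916, so r = 0.067664 = 6.7664%.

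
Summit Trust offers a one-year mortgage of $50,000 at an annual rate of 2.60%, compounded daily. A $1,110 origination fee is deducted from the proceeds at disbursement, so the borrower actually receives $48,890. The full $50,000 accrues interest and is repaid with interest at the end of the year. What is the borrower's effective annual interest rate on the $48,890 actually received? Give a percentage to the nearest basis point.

Amount owed after one year: 50,000 × (1 + 0.0260/365)^365 = 50,000 × 1.026340 = $51,317.00.
Effective rate on net proceeds: 51,317.00 / 48,890 − 1 = 0.049642 = 4.96%.

4.96%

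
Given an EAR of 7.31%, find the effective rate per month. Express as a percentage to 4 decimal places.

0.5897%

The per-month rate i satisfies (1 + i)^12 = 1 + 0.0731.
i = 1.0731^(1/12) − 1 = 0.0058966 = 0.5897%.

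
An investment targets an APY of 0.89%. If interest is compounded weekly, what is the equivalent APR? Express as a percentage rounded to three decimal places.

0.886%

(1 + r/52)^52 − 1 = 0.0089, so 1 + r/52 = 1.0089^(1/52).
r/52 = 0.000170, so r = 0.008861 = 0.886%.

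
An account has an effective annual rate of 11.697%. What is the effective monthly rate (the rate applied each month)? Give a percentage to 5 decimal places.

0.92609%

The per-month rate i satisfies (1 + i)^12 = 1 + 0.11697.
i = 1.11697^(1/12) − 1 = 0.0092609 = 0.92609%.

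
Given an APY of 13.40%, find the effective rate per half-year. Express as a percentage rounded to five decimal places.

The per-half-year rate i satisfies (1 + i)^2 = 1 + 0.1340.
i = 1.1340^(1/2) − 1 = 0.0648944 = 6.48944%.

6.48944%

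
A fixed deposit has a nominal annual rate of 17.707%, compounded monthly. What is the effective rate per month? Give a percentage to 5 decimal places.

With a nominal annual rate compounded monthly, the periodic rate is the nominal rate divided by 12.
i = 0.17707 / 12 = 0.0147558 = 1.47558%.

1.47558%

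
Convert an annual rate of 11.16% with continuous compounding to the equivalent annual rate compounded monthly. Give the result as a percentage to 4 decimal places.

EAR under continuous compounding: e^0.1116 − 1 = 0.118066.
Solve (1 + r/12)^12 = 1.118066: r/12 = 1.118066^(1/12) − 1 = 0.009343, so r = 0.112121 = 11.2121%.

11.2121%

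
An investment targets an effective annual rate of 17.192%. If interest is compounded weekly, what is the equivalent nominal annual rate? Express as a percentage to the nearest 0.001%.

15.889%

(1 + r/52)^52 − 1 = 0.17192, so 1 + r/52 = 1.17192^(1/52).
r/52 = 0.003055, so r = 0.158886 = 15.889%.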